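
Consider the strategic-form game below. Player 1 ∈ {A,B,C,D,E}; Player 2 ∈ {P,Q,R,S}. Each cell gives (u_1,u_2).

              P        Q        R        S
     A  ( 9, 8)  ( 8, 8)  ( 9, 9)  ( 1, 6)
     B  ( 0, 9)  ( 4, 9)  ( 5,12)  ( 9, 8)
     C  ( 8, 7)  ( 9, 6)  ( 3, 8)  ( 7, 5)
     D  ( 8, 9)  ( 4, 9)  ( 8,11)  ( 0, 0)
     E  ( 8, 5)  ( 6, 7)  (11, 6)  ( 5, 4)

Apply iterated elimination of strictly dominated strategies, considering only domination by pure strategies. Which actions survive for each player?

P1 drop D (A beats it: P:9>8 Q:8>4 R:9>8 S:1>0)
P2 drop P (R beats it: A:9>8 B:12>9 C:8>7 E:6>5)
P2 drop S (Q beats it: A:8>6 B:9>8 C:6>5 E:7>4)
P1 drop B (A beats it: Q:8>4 R:9>5)
P1→{A,C,E} P2→{Q,R}

IESDS → P1:{A,C,E} P2:{Q,R}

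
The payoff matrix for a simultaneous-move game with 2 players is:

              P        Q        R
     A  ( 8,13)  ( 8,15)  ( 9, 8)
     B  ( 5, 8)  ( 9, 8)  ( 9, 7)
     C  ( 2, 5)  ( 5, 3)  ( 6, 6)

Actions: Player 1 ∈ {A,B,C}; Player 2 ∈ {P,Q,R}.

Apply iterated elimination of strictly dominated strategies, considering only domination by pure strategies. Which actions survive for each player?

P1 drop C (A beats it: P:8>2 Q:8>5 R:9>6)
P2 drop R (P beats it: A:13>8 B:8>7)
P1→{A,B} P2→{P,Q}

IESDS → P1:{A,B} P2:{P,Q}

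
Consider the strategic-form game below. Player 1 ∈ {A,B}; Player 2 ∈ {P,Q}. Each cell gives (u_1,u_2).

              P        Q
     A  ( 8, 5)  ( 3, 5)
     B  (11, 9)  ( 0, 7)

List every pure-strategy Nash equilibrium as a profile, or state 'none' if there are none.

(A,P): not NE [P1→B gives 11>8]
(A,Q): NE
(B,P): NE
(B,Q): not NE [P1→A gives 3>0; P2→P gives 9>7]

NE set: (A,Q), (B,P)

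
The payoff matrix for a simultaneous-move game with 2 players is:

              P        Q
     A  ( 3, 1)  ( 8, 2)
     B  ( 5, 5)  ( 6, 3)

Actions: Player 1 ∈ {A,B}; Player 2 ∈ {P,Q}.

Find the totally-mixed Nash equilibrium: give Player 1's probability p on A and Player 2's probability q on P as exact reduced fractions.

P1 indiff ⇒ q·3+(1-q)·8 = q·5+(1-q)·6 ⇒ q(-2) = (1-q)(-2) ⇒ q = 1/2
P2 indiff ⇒ p·1+(1-p)·5 = p·2+(1-p)·3 ⇒ p(-1) = (1-p)(-2) ⇒ p = 2/3

p=2/3, q=1/2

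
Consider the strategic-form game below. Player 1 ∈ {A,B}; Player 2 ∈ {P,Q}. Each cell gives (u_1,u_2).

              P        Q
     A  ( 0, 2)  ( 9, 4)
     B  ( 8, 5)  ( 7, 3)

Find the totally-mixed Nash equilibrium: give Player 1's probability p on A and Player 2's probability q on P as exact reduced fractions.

P1 mixes 1/2 on A; P2 mixes 1/5 on P

P1 indiff ⇒ q·0+(1-q)·9 = q·8+(1-q)·7 ⇒ q(-8) = (1-q)(-2) ⇒ q = 1/5
P2 indiff ⇒ p·2+(1-p)·5 = p·4+(1-p)·3 ⇒ p(-2) = (1-p)(-2) ⇒ p = 1/2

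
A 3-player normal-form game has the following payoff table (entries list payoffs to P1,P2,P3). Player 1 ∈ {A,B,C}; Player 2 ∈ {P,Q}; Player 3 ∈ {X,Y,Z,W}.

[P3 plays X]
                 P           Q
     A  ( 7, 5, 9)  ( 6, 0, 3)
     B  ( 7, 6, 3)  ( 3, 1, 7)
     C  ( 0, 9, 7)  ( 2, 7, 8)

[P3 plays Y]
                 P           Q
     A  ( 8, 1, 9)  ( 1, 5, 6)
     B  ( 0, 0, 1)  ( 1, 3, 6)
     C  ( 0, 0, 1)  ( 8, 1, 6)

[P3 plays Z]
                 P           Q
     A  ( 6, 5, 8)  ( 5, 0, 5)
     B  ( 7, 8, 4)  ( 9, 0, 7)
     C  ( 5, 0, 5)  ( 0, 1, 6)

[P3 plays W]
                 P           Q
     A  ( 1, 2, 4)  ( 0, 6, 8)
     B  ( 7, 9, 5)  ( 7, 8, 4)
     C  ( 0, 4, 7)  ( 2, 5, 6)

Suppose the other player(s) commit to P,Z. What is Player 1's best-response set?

BR_1 = {B}

u_1(A vs P,Z) = 6
u_1(B vs P,Z) = 7
u_1(C vs P,Z) = 5
max payoff 7 at {B}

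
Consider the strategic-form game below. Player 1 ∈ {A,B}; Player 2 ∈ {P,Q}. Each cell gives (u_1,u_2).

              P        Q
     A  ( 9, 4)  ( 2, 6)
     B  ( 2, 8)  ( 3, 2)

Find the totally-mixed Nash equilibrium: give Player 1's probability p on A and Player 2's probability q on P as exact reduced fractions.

p=3/4, q=1/8

P1 indiff ⇒ q·9+(1-q)·2 = q·2+(1-q)·3 ⇒ q(7) = (1-q)(1) ⇒ q = 1/8
P2 indiff ⇒ p·4+(1-p)·8 = p·6+(1-p)·2 ⇒ p(-2) = (1-p)(-6) ⇒ p = 3/4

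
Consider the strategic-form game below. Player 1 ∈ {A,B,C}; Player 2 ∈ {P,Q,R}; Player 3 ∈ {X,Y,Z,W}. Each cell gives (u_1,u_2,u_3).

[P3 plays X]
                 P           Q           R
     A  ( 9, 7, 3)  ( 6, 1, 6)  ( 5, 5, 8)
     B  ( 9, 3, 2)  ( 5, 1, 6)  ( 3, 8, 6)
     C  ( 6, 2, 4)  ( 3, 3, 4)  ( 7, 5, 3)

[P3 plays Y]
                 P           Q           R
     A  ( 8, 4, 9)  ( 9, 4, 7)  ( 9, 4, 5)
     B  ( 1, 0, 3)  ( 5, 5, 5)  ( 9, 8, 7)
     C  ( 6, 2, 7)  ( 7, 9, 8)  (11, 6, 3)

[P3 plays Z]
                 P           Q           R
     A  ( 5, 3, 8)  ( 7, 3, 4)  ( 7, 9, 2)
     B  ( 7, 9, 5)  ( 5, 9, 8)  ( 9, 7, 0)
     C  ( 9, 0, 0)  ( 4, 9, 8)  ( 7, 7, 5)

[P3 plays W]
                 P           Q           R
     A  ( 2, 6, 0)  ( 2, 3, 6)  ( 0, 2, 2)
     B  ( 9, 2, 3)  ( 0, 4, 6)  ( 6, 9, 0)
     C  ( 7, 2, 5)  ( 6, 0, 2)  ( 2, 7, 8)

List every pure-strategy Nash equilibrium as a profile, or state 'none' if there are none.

(A,P,X): not NE [P3→Y gives 9>3]
(A,P,Y): NE
(A,P,Z): not NE [P1→C gives 9>5; P2→R gives 9>3; P3→Y gives 9>8]
(A,P,W): not NE [P1→B gives 9>2; P3→Y gives 9>0]
(A,Q,X): not NE [P2→P gives 7>1; P3→Y gives 7>6]
(A,Q,Y): NE
(A,Q,Z): not NE [P2→R gives 9>3; P3→Y gives 7>4]
(A,Q,W): not NE [P1→C gives 6>2; P2→P gives 6>3; P3→Y gives 7>6]
(A,R,X): not NE [P1→C gives 7>5; P2→P gives 7>5]
(A,R,Y): not NE [P1→C gives 11>9; P3→X gives 8>5]
(A,R,Z): not NE [P1→B gives 9>7; P3→X gives 8>2]
(A,R,W): not NE [P1→B gives 6>0; P2→P gives 6>2; P3→X gives 8>2]
(B,P,X): not NE [P2→R gives 8>3; P3→Z gives 5>2]
(B,P,Y): not NE [P1→A gives 8>1; P2→R gives 8>0; P3→Z gives 5>3]
(B,P,Z): not NE [P1→C gives 9>7]
(B,P,W): not NE [P2→R gives 9>2; P3→Z gives 5>3]
(B,Q,X): not NE [P1→A gives 6>5; P2→R gives 8>1; P3→Z gives 8>6]
(B,Q,Y): not NE [P1→A gives 9>5; P2→R gives 8>5; P3→Z gives 8>5]
(B,Q,Z): not NE [P1→A gives 7>5]
(B,Q,W): not NE [P1→C gives 6>0; P2→R gives 9>4; P3→Z gives 8>6]
(B,R,X): not NE [P1→C gives 7>3; P3→Y gives 7>6]
(B,R,Y): not NE [P1→C gives 11>9]
(B,R,Z): not NE [P2→Q gives 9>7; P3→Y gives 7>0]
(B,R,W): not NE [P3→Y gives 7>0]
(C,P,X): not NE [P1→B gives 9>6; P2→R gives 5>2; P3→Y gives 7>4]
(C,P,Y): not NE [P1→A gives 8>6; P2→Q gives 9>2]
(C,P,Z): not NE [P2→Q gives 9>0; P3→Y gives 7>0]
(C,P,W): not NE [P1→B gives 9>7; P2→R gives 7>2; P3→Y gives 7>5]
(C,Q,X): not NE [P1→A gives 6>3; P2→R gives 5>3; P3→Z gives 8>4]
(C,Q,Y): not NE [P1→A gives 9>7]
(C,Q,Z): not NE [P1→A gives 7>4]
(C,Q,W): not NE [P2→R gives 7>0; P3→Z gives 8>2]
(C,R,X): not NE [P3→W gives 8>3]
(C,R,Y): not NE [P2→Q gives 9>6; P3→W gives 8>3]
(C,R,Z): not NE [P1→B gives 9>7; P2→Q gives 9>7; P3→W gives 8>5]
(C,R,W): not NE [P1→B gives 6>2]

Nash profiles: (A,P,Y), (A,Q,Y)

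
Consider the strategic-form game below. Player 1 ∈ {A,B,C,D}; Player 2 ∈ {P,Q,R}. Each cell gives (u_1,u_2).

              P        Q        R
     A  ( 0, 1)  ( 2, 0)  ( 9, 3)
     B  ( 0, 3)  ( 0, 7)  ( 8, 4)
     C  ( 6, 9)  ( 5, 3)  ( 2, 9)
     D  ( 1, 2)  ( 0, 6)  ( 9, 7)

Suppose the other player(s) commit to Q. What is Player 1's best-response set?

argmax u_1 = {C}

u_1(A vs Q) = 2
u_1(B vs Q) = 0
u_1(C vs Q) = 5
u_1(D vs Q) = 0
max payoff 5 at {C}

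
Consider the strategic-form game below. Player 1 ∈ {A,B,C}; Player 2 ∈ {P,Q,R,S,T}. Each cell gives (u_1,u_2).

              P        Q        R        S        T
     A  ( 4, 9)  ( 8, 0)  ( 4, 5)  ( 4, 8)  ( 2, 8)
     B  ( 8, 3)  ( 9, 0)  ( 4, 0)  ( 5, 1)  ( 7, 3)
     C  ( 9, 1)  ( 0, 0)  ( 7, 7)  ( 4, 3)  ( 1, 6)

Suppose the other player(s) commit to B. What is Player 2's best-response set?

u_2(P vs B) = 3
u_2(Q vs B) = 0
u_2(R vs B) = 0
u_2(S vs B) = 1
u_2(T vs B) = 3
max payoff 3 at {P,T}

argmax u_2 = {P,T}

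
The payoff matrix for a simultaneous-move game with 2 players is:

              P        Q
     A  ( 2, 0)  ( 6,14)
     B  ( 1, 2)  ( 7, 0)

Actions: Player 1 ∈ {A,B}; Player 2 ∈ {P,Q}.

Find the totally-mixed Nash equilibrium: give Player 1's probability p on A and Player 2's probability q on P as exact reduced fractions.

P1 indiff ⇒ q·2+(1-q)·6 = q·1+(1-q)·7 ⇒ q(1) = (1-q)(1) ⇒ q = 1/2
P2 indiff ⇒ p·0+(1-p)·2 = p·14+(1-p)·0 ⇒ p(-14) = (1-p)(-2) ⇒ p = 1/8

p=1/8, q=1/2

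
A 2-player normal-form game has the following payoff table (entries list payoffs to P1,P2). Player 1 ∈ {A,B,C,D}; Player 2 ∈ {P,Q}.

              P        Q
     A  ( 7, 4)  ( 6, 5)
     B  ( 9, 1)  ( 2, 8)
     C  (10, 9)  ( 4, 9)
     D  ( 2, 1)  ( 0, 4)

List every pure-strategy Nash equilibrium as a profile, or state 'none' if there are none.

NE set: (A,Q), (C,P)

(A,P): not NE [P1→C gives 10>7; P2→Q gives 5>4]
(A,Q): NE
(B,P): not NE [P1→C gives 10>9; P2→Q gives 8>1]
(B,Q): not NE [P1→A gives 6>2]
(C,P): NE
(C,Q): not NE [P1→A gives 6>4]
(D,P): not NE [P1→C gives 10>2; P2→Q gives 4>1]
(D,Q): not NE [P1→A gives 6>0]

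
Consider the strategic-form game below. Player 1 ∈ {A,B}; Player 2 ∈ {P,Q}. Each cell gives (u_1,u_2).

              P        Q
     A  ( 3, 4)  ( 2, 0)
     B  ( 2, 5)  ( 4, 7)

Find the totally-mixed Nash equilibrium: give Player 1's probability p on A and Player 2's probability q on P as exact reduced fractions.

P1 indiff ⇒ q·3+(1-q)·2 = q·2+(1-q)·4 ⇒ q(1) = (1-q)(2) ⇒ q = 2/3
P2 indiff ⇒ p·4+(1-p)·5 = p·0+(1-p)·7 ⇒ p(4) = (1-p)(2) ⇒ p = 1/3

p=1/3, q=2/3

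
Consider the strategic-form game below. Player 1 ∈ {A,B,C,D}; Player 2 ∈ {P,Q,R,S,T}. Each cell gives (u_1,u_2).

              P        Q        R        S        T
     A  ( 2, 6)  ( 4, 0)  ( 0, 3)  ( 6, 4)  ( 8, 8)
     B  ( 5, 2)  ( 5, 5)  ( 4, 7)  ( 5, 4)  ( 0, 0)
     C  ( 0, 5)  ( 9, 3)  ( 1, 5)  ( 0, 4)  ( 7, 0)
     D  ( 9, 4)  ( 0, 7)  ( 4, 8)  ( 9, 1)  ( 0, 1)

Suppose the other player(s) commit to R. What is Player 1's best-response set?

argmax u_1 = {B,D}

u_1(A vs R) = 0
u_1(B vs R) = 4
u_1(C vs R) = 1
u_1(D vs R) = 4
max payoff 4 at {B,D}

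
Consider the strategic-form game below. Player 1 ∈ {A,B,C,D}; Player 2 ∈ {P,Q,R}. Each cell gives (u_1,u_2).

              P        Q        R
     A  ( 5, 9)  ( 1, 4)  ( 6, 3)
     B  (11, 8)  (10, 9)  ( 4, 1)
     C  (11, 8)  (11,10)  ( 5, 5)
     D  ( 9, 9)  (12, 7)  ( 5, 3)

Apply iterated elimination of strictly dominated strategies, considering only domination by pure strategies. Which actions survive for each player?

Survivors P1:{B,C,D} P2:{P,Q}

P2 drop R (P beats it: A:9>3 B:8>1 C:8>5 D:9>3)
P1 drop A (B beats it: P:11>5 Q:10>1)
P1→{B,C,D} P2→{P,Q}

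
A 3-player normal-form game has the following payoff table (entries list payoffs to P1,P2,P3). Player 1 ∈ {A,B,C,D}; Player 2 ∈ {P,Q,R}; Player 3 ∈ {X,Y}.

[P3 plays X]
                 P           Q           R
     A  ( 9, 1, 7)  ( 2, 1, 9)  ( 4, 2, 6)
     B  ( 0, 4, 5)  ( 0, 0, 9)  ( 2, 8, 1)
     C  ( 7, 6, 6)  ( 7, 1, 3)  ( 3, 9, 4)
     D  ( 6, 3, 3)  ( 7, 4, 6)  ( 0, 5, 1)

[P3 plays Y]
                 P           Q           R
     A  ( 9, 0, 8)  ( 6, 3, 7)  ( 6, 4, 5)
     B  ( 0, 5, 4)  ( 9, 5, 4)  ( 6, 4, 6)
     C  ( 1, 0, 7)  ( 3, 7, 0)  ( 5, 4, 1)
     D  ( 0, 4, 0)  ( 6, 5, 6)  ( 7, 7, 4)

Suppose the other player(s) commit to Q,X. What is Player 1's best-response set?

P1 best: {C,D}

u_1(A vs Q,X) = 2
u_1(B vs Q,X) = 0
u_1(C vs Q,X) = 7
u_1(D vs Q,X) = 7
max payoff 7 at {C,D}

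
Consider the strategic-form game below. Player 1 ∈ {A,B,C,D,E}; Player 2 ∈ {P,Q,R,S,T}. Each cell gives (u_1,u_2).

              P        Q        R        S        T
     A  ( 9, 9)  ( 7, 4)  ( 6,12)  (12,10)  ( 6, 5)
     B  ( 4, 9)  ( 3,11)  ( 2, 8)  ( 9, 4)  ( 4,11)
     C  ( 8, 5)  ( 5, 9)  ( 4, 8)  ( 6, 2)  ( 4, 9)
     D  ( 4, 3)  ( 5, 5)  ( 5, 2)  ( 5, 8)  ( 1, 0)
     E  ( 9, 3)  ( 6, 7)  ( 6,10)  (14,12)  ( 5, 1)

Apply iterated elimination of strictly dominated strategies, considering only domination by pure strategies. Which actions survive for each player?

IESDS → P1:{A,E} P2:{R,S}

P1 drop B (A beats it: P:9>4 Q:7>3 R:6>2 S:12>9 T:6>4)
P1 drop C (A beats it: P:9>8 Q:7>5 R:6>4 S:12>6 T:6>4)
P1 drop D (A beats it: P:9>4 Q:7>5 R:6>5 S:12>5 T:6>1)
P2 drop P (R beats it: A:12>9 E:10>3)
P2 drop Q (R beats it: A:12>4 E:10>7)
P2 drop T (R beats it: A:12>5 E:10>1)
P1→{A,E} P2→{R,S}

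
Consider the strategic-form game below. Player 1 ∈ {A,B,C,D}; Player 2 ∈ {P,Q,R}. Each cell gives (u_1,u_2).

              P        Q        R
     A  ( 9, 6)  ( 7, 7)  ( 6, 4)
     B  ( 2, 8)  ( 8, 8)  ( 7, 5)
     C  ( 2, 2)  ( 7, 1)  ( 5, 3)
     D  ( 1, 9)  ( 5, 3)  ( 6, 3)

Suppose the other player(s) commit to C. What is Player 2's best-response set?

P2 best: {R}

u_2(P vs C) = 2
u_2(Q vs C) = 1
u_2(R vs C) = 3
max payoff 3 at {R}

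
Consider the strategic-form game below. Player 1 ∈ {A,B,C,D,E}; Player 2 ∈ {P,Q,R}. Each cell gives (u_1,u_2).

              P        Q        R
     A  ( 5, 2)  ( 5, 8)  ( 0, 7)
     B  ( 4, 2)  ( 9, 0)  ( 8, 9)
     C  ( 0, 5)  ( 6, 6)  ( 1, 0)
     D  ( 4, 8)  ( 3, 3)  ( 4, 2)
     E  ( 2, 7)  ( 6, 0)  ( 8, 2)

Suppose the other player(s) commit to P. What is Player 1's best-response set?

BR_1 = {A}

u_1(A vs P) = 5
u_1(B vs P) = 4
u_1(C vs P) = 0
u_1(D vs P) = 4
u_1(E vs P) = 2
max payoff 5 at {A}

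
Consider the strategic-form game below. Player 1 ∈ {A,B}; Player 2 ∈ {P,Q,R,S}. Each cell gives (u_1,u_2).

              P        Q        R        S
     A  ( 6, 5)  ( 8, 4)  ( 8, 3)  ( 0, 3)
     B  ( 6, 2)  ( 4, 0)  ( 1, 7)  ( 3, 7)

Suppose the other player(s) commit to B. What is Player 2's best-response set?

u_2(P vs B) = 2
u_2(Q vs B) = 0
u_2(R vs B) = 7
u_2(S vs B) = 7
max payoff 7 at {R,S}

P2 best: {R,S}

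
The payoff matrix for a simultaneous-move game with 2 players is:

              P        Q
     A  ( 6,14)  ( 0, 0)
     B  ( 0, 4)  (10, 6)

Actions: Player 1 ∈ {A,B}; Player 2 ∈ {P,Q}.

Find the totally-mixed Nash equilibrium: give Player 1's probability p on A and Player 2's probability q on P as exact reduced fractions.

P1 indiff ⇒ q·6+(1-q)·0 = q·0+(1-q)·10 ⇒ q(6) = (1-q)(10) ⇒ q = 5/8
P2 indiff ⇒ p·14+(1-p)·4 = p·0+(1-p)·6 ⇒ p(14) = (1-p)(2) ⇒ p = 1/8

p=1/8, q=5/8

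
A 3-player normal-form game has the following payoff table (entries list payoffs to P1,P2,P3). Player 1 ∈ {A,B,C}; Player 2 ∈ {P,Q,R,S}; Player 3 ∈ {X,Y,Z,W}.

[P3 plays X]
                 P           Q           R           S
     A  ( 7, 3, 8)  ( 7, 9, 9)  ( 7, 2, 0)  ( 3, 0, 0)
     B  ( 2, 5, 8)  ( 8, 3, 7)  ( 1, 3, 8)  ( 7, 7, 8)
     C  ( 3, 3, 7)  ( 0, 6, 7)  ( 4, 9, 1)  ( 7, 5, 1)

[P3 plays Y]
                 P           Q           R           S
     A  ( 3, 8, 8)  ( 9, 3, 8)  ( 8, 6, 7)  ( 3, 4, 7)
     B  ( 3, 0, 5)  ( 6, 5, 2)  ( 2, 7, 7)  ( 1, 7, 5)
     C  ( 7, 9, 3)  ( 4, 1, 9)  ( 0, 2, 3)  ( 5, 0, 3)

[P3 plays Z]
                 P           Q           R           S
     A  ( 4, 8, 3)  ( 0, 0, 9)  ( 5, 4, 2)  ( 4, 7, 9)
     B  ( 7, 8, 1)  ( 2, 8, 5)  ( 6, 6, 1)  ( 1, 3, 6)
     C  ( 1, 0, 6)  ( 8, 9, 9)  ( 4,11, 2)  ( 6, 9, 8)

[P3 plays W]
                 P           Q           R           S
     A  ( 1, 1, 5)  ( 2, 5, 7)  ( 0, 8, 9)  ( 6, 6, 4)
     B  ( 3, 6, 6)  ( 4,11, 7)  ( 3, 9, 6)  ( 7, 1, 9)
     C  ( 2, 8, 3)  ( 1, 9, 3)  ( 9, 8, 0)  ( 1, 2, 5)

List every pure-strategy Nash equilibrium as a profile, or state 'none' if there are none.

NE set: (B,Q,W)

(A,P,X): not NE [P2→Q gives 9>3]
(A,P,Y): not NE [P1→C gives 7>3]
(A,P,Z): not NE [P1→B gives 7>4; P3→Y gives 8>3]
(A,P,W): not NE [P1→B gives 3>1; P2→R gives 8>1; P3→Y gives 8>5]
(A,Q,X): not NE [P1→B gives 8>7]
(A,Q,Y): not NE [P2→P gives 8>3; P3→Z gives 9>8]
(A,Q,Z): not NE [P1→C gives 8>0; P2→P gives 8>0]
(A,Q,W): not NE [P1→B gives 4>2; P2→R gives 8>5; P3→Z gives 9>7]
(A,R,X): not NE [P2→Q gives 9>2; P3→W gives 9>0]
(A,R,Y): not NE [P2→P gives 8>6; P3→W gives 9>7]
(A,R,Z): not NE [P1→B gives 6>5; P2→P gives 8>4; P3→W gives 9>2]
(A,R,W): not NE [P1→C gives 9>0]
(A,S,X): not NE [P1→C gives 7>3; P2→Q gives 9>0; P3→Z gives 9>0]
(A,S,Y): not NE [P1→C gives 5>3; P2→P gives 8>4; P3→Z gives 9>7]
(A,S,Z): not NE [P1→C gives 6>4; P2→P gives 8>7]
(A,S,W): not NE [P1→B gives 7>6; P2→R gives 8>6; P3→Z gives 9>4]
(B,P,X): not NE [P1→A gives 7>2; P2→S gives 7>5]
(B,P,Y): not NE [P1→C gives 7>3; P2→S gives 7>0; P3→X gives 8>5]
(B,P,Z): not NE [P3→X gives 8>1]
(B,P,W): not NE [P2→Q gives 11>6; P3→X gives 8>6]
(B,Q,X): not NE [P2→S gives 7>3]
(B,Q,Y): not NE [P1→A gives 9>6; P2→S gives 7>5; P3→W gives 7>2]
(B,Q,Z): not NE [P1→C gives 8>2; P3→W gives 7>5]
(B,Q,W): NE
(B,R,X): not NE [P1→A gives 7>1; P2→S gives 7>3]
(B,R,Y): not NE [P1→A gives 8>2; P3→X gives 8>7]
(B,R,Z): not NE [P2→Q gives 8>6; P3→X gives 8>1]
(B,R,W): not NE [P1→C gives 9>3; P2→Q gives 11>9; P3→X gives 8>6]
(B,S,X): not NE [P3→W gives 9>8]
(B,S,Y): not NE [P1→C gives 5>1; P3→W gives 9>5]
(B,S,Z): not NE [P1→C gives 6>1; P2→Q gives 8>3; P3→W gives 9>6]
(B,S,W): not NE [P2→Q gives 11>1]
(C,P,X): not NE [P1→A gives 7>3; P2→R gives 9>3]
(C,P,Y): not NE [P3→X gives 7>3]
(C,P,Z): not NE [P1→B gives 7>1; P2→R gives 11>0; P3→X gives 7>6]
(C,P,W): not NE [P1→B gives 3>2; P2→Q gives 9>8; P3→X gives 7>3]
(C,Q,X): not NE [P1→B gives 8>0; P2→R gives 9>6; P3→Z gives 9>7]
(C,Q,Y): not NE [P1→A gives 9>4; P2→P gives 9>1]
(C,Q,Z): not NE [P2→R gives 11>9]
(C,Q,W): not NE [P1→B gives 4>1; P3→Z gives 9>3]
(C,R,X): not NE [P1→A gives 7>4; P3→Y gives 3>1]
(C,R,Y): not NE [P1→A gives 8>0; P2→P gives 9>2]
(C,R,Z): not NE [P1→B gives 6>4; P3→Y gives 3>2]
(C,R,W): not NE [P2→Q gives 9>8; P3→Y gives 3>0]
(C,S,X): not NE [P2→R gives 9>5; P3→Z gives 8>1]
(C,S,Y): not NE [P2→P gives 9>0; P3→Z gives 8>3]
(C,S,Z): not NE [P2→R gives 11>9]
(C,S,W): not NE [P1→B gives 7>1; P2→Q gives 9>2; P3→Z gives 8>5]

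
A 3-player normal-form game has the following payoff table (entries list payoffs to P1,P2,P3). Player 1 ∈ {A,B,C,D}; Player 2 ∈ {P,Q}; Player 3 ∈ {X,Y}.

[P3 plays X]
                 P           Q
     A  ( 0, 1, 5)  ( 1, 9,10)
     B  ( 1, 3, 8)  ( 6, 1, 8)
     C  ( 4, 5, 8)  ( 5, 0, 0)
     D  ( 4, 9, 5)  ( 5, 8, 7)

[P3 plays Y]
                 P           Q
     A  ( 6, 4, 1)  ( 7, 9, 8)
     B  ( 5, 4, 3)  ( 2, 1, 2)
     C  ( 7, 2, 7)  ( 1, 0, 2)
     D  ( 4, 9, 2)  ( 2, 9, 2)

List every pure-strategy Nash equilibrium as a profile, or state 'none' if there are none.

(A,P,X): not NE [P1→D gives 4>0; P2→Q gives 9>1]
(A,P,Y): not NE [P1→C gives 7>6; P2→Q gives 9>4; P3→X gives 5>1]
(A,Q,X): not NE [P1→B gives 6>1]
(A,Q,Y): not NE [P3→X gives 10>8]
(B,P,X): not NE [P1→D gives 4>1]
(B,P,Y): not NE [P1→C gives 7>5; P3→X gives 8>3]
(B,Q,X): not NE [P2→P gives 3>1]
(B,Q,Y): not NE [P1→A gives 7>2; P2→P gives 4>1; P3→X gives 8>2]
(C,P,X): NE
(C,P,Y): not NE [P3→X gives 8>7]
(C,Q,X): not NE [P1→B gives 6>5; P2→P gives 5>0; P3→Y gives 2>0]
(C,Q,Y): not NE [P1→A gives 7>1; P2→P gives 2>0]
(D,P,X): NE
(D,P,Y): not NE [P1→C gives 7>4; P3→X gives 5>2]
(D,Q,X): not NE [P1→B gives 6>5; P2→P gives 9>8]
(D,Q,Y): not NE [P1→A gives 7>2; P3→X gives 7>2]

NE set: (C,P,X), (D,P,X)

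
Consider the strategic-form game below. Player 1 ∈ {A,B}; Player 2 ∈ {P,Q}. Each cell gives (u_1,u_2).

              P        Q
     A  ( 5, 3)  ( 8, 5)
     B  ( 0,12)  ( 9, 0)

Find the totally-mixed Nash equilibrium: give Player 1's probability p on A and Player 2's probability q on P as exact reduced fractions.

P1 indiff ⇒ q·5+(1-q)·8 = q·0+(1-q)·9 ⇒ q(5) = (1-q)(1) ⇒ q = 1/6
P2 indiff ⇒ p·3+(1-p)·12 = p·5+(1-p)·0 ⇒ p(-2) = (1-p)(-12) ⇒ p = 6/7

P1 mixes 6/7 on A; P2 mixes 1/6 on P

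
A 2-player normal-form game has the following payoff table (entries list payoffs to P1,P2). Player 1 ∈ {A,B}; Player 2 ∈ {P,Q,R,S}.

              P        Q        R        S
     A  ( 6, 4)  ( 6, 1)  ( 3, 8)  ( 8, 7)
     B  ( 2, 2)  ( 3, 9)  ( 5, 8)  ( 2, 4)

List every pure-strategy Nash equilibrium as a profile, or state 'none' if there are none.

(A,P): not NE [P2→R gives 8>4]
(A,Q): not NE [P2→R gives 8>1]
(A,R): not NE [P1→B gives 5>3]
(A,S): not NE [P2→R gives 8>7]
(B,P): not NE [P1→A gives 6>2; P2→Q gives 9>2]
(B,Q): not NE [P1→A gives 6>3]
(B,R): not NE [P2→Q gives 9>8]
(B,S): not NE [P1→A gives 8>2; P2→Q gives 9>4]

PSNE: ∅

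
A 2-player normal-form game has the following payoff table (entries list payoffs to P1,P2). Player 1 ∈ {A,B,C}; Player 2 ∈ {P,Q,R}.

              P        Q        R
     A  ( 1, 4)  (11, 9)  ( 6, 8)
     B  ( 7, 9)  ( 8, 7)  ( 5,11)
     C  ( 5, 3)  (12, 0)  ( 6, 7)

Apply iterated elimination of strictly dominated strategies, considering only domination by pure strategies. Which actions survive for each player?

P2 drop P (R beats it: A:8>4 B:11>9 C:7>3)
P1 drop B (A beats it: Q:11>8 R:6>5)
P1→{A,C} P2→{Q,R}

Survivors P1:{A,C} P2:{Q,R}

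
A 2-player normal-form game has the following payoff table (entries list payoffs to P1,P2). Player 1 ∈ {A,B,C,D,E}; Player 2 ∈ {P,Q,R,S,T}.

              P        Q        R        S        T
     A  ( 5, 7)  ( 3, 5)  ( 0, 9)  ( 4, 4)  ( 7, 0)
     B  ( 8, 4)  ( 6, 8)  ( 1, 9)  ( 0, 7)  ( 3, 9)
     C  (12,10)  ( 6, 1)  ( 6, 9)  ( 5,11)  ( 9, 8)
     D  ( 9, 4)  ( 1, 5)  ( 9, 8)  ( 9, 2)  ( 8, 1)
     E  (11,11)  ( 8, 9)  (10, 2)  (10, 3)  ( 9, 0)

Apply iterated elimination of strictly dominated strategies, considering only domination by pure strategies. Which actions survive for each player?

Survivors P1:{C,E} P2:{P,S}

P1 drop A (C beats it: P:12>5 Q:6>3 R:6>0 S:5>4 T:9>7)
P1 drop B (E beats it: P:11>8 Q:8>6 R:10>1 S:10>0 T:9>3)
P1 drop D (E beats it: P:11>9 Q:8>1 R:10>9 S:10>9 T:9>8)
P2 drop Q (P beats it: C:10>1 E:11>9)
P2 drop R (P beats it: C:10>9 E:11>2)
P2 drop T (P beats it: C:10>8 E:11>0)
P1→{C,E} P2→{P,S}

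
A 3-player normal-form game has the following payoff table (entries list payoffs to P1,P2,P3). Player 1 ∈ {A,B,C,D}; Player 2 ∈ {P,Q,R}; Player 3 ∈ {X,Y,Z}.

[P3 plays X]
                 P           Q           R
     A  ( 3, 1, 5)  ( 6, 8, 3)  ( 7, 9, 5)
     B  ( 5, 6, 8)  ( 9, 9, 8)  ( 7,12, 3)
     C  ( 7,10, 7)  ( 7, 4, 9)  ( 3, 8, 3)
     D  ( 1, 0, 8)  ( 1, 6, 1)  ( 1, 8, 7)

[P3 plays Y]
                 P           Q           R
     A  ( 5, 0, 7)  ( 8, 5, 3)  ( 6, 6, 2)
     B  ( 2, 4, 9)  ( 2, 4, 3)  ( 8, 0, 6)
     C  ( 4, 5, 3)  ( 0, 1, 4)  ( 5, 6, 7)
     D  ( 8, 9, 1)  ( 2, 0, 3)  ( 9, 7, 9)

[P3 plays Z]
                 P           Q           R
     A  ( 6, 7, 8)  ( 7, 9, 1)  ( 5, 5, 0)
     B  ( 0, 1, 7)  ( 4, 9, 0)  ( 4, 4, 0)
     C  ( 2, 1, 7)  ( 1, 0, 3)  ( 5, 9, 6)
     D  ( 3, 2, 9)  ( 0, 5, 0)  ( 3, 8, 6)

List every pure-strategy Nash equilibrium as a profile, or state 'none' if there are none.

(A,P,X): not NE [P1→C gives 7>3; P2→R gives 9>1; P3→Z gives 8>5]
(A,P,Y): not NE [P1→D gives 8>5; P2→R gives 6>0; P3→Z gives 8>7]
(A,P,Z): not NE [P2→Q gives 9>7]
(A,Q,X): not NE [P1→B gives 9>6; P2→R gives 9>8]
(A,Q,Y): not NE [P2→R gives 6>5]
(A,Q,Z): not NE [P3→Y gives 3>1]
(A,R,X): NE
(A,R,Y): not NE [P1→D gives 9>6; P3→X gives 5>2]
(A,R,Z): not NE [P2→Q gives 9>5; P3→X gives 5>0]
(B,P,X): not NE [P1→C gives 7>5; P2→R gives 12>6; P3→Y gives 9>8]
(B,P,Y): not NE [P1→D gives 8>2]
(B,P,Z): not NE [P1→A gives 6>0; P2→Q gives 9>1; P3→Y gives 9>7]
(B,Q,X): not NE [P2→R gives 12>9]
(B,Q,Y): not NE [P1→A gives 8>2; P3→X gives 8>3]
(B,Q,Z): not NE [P1→A gives 7>4; P3→X gives 8>0]
(B,R,X): not NE [P3→Y gives 6>3]
(B,R,Y): not NE [P1→D gives 9>8; P2→Q gives 4>0]
(B,R,Z): not NE [P1→C gives 5>4; P2→Q gives 9>4; P3→Y gives 6>0]
(C,P,X): NE
(C,P,Y): not NE [P1→D gives 8>4; P2→R gives 6>5; P3→Z gives 7>3]
(C,P,Z): not NE [P1→A gives 6>2; P2→R gives 9>1]
(C,Q,X): not NE [P1→B gives 9>7; P2→P gives 10>4]
(C,Q,Y): not NE [P1→A gives 8>0; P2→R gives 6>1; P3→X gives 9>4]
(C,Q,Z): not NE [P1→A gives 7>1; P2→R gives 9>0; P3→X gives 9>3]
(C,R,X): not NE [P1→B gives 7>3; P2→P gives 10>8; P3→Y gives 7>3]
(C,R,Y): not NE [P1→D gives 9>5]
(C,R,Z): not NE [P3→Y gives 7>6]
(D,P,X): not NE [P1→C gives 7>1; P2→R gives 8>0; P3→Z gives 9>8]
(D,P,Y): not NE [P3→Z gives 9>1]
(D,P,Z): not NE [P1→A gives 6>3; P2→R gives 8>2]
(D,Q,X): not NE [P1→B gives 9>1; P2→R gives 8>6; P3→Y gives 3>1]
(D,Q,Y): not NE [P1→A gives 8>2; P2→P gives 9>0]
(D,Q,Z): not NE [P1→A gives 7>0; P2→R gives 8>5; P3→Y gives 3>0]
(D,R,X): not NE [P1→B gives 7>1; P3→Y gives 9>7]
(D,R,Y): not NE [P2→P gives 9>7]
(D,R,Z): not NE [P1→C gives 5>3; P3→Y gives 9>6]

Nash profiles: (A,R,X), (C,P,X)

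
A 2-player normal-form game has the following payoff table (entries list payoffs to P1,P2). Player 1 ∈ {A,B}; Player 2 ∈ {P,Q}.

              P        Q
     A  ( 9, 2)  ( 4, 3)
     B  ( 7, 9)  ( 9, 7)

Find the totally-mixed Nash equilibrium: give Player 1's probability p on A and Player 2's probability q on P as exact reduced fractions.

P1 indiff ⇒ q·9+(1-q)·4 = q·7+(1-q)·9 ⇒ q(2) = (1-q)(5) ⇒ q = 5/7
P2 indiff ⇒ p·2+(1-p)·9 = p·3+(1-p)·7 ⇒ p(-1) = (1-p)(-2) ⇒ p = 2/3

(p,q) = (2/3, 5/7)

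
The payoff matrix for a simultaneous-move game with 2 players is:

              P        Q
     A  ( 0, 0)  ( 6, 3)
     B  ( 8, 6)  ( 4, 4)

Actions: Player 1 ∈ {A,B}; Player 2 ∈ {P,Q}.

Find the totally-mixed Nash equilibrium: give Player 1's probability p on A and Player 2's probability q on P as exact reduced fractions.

(p,q) = (2/5, 1/5)

P1 indiff ⇒ q·0+(1-q)·6 = q·8+(1-q)·4 ⇒ q(-8) = (1-q)(-2) ⇒ q = 1/5
P2 indiff ⇒ p·0+(1-p)·6 = p·3+(1-p)·4 ⇒ p(-3) = (1-p)(-2) ⇒ p = 2/5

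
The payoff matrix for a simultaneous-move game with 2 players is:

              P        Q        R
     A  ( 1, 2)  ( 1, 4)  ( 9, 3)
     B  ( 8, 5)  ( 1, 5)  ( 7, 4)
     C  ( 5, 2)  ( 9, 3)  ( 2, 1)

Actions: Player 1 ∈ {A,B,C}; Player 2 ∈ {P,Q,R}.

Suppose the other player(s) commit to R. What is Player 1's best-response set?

u_1(A vs R) = 9
u_1(B vs R) = 7
u_1(C vs R) = 2
max payoff 9 at {A}

BR_1 = {A}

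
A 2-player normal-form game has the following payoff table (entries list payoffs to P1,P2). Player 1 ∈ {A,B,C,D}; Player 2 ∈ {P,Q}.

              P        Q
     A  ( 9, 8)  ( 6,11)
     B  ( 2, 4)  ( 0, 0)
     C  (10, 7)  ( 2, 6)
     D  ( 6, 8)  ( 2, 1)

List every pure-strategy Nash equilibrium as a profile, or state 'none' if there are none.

PSNE = {(A,Q), (C,P)}

(A,P): not NE [P1→C gives 10>9; P2→Q gives 11>8]
(A,Q): NE
(B,P): not NE [P1→C gives 10>2]
(B,Q): not NE [P1→A gives 6>0; P2→P gives 4>0]
(C,P): NE
(C,Q): not NE [P1→A gives 6>2; P2→P gives 7>6]
(D,P): not NE [P1→C gives 10>6]
(D,Q): not NE [P1→A gives 6>2; P2→P gives 8>1]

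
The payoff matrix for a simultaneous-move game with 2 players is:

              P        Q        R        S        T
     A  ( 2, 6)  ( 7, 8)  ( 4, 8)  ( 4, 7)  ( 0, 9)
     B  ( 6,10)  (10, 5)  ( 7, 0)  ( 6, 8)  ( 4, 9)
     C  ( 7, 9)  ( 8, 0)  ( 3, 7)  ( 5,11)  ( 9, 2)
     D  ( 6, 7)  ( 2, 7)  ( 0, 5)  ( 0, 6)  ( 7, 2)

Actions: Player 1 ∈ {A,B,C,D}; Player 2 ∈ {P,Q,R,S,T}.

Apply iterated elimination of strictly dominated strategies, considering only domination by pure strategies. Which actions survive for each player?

Remaining: P1:{B,C} P2:{P,S}

P1 drop A (B beats it: P:6>2 Q:10>7 R:7>4 S:6>4 T:4>0)
P1 drop D (C beats it: P:7>6 Q:8>2 R:3>0 S:5>0 T:9>7)
P2 drop Q (P beats it: B:10>5 C:9>0)
P2 drop R (P beats it: B:10>0 C:9>7)
P2 drop T (P beats it: B:10>9 C:9>2)
P1→{B,C} P2→{P,S}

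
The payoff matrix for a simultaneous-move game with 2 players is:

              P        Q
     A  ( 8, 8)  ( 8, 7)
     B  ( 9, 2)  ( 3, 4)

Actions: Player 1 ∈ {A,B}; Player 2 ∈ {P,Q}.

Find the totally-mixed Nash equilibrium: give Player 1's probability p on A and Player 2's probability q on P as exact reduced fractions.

P1 indiff ⇒ q·8+(1-q)·8 = q·9+(1-q)·3 ⇒ q(-1) = (1-q)(-5) ⇒ q = 5/6
P2 indiff ⇒ p·8+(1-p)·2 = p·7+(1-p)·4 ⇒ p(1) = (1-p)(2) ⇒ p = 2/3

(p,q) = (2/3, 5/6)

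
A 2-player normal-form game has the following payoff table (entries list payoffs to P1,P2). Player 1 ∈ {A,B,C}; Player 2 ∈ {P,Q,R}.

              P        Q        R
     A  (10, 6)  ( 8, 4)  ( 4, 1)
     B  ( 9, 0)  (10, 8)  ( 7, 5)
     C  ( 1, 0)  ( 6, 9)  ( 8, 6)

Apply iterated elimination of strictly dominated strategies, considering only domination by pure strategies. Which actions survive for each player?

IESDS → P1:{A,B} P2:{P,Q}

P2 drop R (Q beats it: A:4>1 B:8>5 C:9>6)
P1 drop C (A beats it: P:10>1 Q:8>6)
P1→{A,B} P2→{P,Q}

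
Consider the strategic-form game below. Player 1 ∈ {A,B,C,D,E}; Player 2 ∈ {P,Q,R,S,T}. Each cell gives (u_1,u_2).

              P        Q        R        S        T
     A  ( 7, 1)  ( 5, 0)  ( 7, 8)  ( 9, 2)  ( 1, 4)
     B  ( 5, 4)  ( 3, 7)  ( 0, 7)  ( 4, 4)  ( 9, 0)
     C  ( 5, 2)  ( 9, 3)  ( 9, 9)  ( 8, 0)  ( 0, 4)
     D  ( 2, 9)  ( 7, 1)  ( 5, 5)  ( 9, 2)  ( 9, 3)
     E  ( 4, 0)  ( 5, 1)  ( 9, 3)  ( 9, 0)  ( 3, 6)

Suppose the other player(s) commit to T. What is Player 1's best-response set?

P1 best: {B,D}

u_1(A vs T) = 1
u_1(B vs T) = 9
u_1(C vs T) = 0
u_1(D vs T) = 9
u_1(E vs T) = 3
max payoff 9 at {B,D}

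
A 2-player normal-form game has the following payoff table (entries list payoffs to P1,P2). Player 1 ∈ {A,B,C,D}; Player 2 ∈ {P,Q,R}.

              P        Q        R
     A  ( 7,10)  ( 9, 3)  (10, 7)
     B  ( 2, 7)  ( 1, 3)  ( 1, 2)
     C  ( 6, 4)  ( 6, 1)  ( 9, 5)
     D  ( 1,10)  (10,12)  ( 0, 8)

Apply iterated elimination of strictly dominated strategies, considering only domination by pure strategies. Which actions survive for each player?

P1 drop B (A beats it: P:7>2 Q:9>1 R:10>1)
P1 drop C (A beats it: P:7>6 Q:9>6 R:10>9)
P2 drop R (P beats it: A:10>7 D:10>8)
P1→{A,D} P2→{P,Q}

Remaining: P1:{A,D} P2:{P,Q}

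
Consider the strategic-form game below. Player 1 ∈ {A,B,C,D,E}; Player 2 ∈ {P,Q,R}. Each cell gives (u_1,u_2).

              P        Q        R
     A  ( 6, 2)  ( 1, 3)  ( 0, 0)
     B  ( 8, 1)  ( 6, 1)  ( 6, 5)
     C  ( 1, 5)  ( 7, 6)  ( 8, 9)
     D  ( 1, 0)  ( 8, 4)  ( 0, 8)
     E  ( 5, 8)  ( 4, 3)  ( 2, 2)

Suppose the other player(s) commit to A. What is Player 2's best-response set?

u_2(P vs A) = 2
u_2(Q vs A) = 3
u_2(R vs A) = 0
max payoff 3 at {Q}

BR_2 = {Q}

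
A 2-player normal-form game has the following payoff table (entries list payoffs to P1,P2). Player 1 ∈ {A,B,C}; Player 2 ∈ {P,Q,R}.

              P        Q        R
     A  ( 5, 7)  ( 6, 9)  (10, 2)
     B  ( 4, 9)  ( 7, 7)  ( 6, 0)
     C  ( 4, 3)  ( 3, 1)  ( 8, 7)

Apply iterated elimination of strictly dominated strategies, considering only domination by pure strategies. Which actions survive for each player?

P1 drop C (A beats it: P:5>4 Q:6>3 R:10>8)
P2 drop R (P beats it: A:7>2 B:9>0)
P1→{A,B} P2→{P,Q}

IESDS → P1:{A,B} P2:{P,Q}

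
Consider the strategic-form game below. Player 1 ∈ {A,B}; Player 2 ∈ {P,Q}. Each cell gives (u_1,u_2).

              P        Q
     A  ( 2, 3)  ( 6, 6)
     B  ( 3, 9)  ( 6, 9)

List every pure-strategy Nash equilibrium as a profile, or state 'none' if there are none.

(A,P): not NE [P1→B gives 3>2; P2→Q gives 6>3]
(A,Q): NE
(B,P): NE
(B,Q): NE

NE set: (A,Q), (B,P), (B,Q)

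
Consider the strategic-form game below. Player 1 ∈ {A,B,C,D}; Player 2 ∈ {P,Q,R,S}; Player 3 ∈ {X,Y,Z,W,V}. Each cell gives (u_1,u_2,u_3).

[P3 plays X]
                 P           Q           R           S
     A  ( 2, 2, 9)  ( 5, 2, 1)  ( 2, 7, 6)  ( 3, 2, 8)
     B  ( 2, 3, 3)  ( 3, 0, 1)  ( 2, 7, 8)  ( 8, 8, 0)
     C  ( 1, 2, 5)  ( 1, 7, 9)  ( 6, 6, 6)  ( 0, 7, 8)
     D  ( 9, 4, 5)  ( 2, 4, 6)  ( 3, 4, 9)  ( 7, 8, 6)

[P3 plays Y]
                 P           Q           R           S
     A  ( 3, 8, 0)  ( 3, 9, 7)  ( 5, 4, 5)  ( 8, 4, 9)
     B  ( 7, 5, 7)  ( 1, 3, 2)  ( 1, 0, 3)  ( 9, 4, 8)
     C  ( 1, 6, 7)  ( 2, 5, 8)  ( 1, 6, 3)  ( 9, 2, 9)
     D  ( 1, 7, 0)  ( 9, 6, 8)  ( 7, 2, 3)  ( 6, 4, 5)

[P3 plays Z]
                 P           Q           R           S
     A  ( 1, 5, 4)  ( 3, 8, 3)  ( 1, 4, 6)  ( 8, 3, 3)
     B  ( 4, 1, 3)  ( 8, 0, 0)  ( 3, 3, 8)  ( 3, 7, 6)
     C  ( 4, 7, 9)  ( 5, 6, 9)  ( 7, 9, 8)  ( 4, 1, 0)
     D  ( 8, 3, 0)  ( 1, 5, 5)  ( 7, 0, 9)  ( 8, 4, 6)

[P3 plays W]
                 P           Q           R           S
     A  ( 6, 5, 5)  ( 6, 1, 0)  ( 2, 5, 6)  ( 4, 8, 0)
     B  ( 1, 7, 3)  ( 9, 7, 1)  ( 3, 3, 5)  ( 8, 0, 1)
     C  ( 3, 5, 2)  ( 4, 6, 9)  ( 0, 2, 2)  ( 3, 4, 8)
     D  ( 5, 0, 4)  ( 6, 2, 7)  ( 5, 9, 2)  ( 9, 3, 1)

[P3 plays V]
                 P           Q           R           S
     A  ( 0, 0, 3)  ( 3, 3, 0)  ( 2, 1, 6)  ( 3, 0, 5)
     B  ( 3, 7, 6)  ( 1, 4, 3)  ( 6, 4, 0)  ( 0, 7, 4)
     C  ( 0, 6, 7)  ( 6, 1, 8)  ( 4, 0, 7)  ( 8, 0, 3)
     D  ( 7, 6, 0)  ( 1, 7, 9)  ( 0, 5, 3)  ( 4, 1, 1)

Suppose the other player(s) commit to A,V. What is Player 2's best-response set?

P2 best: {Q}

u_2(P vs A,V) = 0
u_2(Q vs A,V) = 3
u_2(R vs A,V) = 1
u_2(S vs A,V) = 0
max payoff 3 at {Q}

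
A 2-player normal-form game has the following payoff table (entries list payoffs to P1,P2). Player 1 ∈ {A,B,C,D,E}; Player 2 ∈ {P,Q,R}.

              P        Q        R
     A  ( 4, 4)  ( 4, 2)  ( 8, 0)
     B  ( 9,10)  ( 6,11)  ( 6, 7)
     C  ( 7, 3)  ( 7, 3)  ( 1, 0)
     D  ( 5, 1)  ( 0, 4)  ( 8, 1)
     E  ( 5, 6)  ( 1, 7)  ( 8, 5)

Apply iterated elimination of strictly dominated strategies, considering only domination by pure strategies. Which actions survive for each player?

Survivors P1:{B,C} P2:{P,Q}

P2 drop R (Q beats it: A:2>0 B:11>7 C:3>0 D:4>1 E:7>5)
P1 drop A (B beats it: P:9>4 Q:6>4)
P1 drop D (B beats it: P:9>5 Q:6>0)
P1 drop E (B beats it: P:9>5 Q:6>1)
P1→{B,C} P2→{P,Q}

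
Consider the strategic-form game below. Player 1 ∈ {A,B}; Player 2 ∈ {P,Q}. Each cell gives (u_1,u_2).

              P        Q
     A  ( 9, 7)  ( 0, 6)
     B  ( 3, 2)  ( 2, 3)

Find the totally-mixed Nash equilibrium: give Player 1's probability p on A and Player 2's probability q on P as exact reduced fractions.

(p,q) = (1/2, 1/4)

P1 indiff ⇒ q·9+(1-q)·0 = q·3+(1-q)·2 ⇒ q(6) = (1-q)(2) ⇒ q = 1/4
P2 indiff ⇒ p·7+(1-p)·2 = p·6+(1-p)·3 ⇒ p(1) = (1-p)(1) ⇒ p = 1/2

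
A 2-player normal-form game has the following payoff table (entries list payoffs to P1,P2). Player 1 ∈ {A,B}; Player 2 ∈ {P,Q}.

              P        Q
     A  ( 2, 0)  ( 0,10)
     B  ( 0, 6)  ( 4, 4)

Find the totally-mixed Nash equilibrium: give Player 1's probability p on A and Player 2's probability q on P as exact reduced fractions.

p=1/6, q=2/3

P1 indiff ⇒ q·2+(1-q)·0 = q·0+(1-q)·4 ⇒ q(2) = (1-q)(4) ⇒ q = 2/3
P2 indiff ⇒ p·0+(1-p)·6 = p·10+(1-p)·4 ⇒ p(-10) = (1-p)(-2) ⇒ p = 1/6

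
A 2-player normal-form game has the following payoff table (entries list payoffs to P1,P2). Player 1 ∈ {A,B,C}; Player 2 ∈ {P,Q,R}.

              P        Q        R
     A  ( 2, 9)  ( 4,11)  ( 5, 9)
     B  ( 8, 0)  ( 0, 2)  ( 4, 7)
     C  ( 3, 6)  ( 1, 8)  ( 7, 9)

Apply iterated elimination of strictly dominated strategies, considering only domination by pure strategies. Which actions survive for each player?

Survivors P1:{A,C} P2:{Q,R}

P2 drop P (Q beats it: A:11>9 B:2>0 C:8>6)
P1 drop B (A beats it: Q:4>0 R:5>4)
P1→{A,C} P2→{Q,R}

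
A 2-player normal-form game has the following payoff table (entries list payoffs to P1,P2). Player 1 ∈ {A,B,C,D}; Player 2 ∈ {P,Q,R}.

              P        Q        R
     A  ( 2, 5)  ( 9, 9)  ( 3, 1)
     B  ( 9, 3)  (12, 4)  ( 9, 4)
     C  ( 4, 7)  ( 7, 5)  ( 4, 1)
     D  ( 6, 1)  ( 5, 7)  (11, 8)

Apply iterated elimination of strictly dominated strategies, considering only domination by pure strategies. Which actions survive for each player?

IESDS → P1:{B,D} P2:{Q,R}

P1 drop A (B beats it: P:9>2 Q:12>9 R:9>3)
P1 drop C (B beats it: P:9>4 Q:12>7 R:9>4)
P2 drop P (Q beats it: B:4>3 D:7>1)
P1→{B,D} P2→{Q,R}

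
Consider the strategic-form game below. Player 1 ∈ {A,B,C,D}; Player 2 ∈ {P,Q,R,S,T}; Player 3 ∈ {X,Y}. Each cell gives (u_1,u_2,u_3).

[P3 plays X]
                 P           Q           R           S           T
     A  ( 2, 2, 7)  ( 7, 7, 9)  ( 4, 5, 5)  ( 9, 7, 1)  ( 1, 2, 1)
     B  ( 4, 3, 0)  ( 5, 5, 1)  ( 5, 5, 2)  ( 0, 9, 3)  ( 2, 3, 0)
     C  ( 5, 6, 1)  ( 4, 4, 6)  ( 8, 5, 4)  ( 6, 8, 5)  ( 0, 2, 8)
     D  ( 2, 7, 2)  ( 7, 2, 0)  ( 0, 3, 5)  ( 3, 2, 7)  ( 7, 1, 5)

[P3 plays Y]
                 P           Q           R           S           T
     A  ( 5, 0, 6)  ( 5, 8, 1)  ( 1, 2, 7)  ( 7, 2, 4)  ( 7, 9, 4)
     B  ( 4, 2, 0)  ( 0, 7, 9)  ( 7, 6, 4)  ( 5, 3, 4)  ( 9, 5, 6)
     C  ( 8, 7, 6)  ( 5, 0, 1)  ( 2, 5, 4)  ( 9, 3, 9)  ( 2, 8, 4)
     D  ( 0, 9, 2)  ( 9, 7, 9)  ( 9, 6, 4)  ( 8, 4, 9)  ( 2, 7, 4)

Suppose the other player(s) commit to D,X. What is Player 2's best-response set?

argmax u_2 = {P}

u_2(P vs D,X) = 7
u_2(Q vs D,X) = 2
u_2(R vs D,X) = 3
u_2(S vs D,X) = 2
u_2(T vs D,X) = 1
max payoff 7 at {P}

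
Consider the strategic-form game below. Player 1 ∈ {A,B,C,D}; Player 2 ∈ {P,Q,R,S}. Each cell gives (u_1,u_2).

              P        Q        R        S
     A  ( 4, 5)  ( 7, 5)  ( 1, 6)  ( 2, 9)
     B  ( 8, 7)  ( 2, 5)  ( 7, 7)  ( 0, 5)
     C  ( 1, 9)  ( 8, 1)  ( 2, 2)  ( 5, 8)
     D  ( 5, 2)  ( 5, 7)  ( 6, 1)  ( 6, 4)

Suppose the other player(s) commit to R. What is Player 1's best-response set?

u_1(A vs R) = 1
u_1(B vs R) = 7
u_1(C vs R) = 2
u_1(D vs R) = 6
max payoff 7 at {B}

P1 best: {B}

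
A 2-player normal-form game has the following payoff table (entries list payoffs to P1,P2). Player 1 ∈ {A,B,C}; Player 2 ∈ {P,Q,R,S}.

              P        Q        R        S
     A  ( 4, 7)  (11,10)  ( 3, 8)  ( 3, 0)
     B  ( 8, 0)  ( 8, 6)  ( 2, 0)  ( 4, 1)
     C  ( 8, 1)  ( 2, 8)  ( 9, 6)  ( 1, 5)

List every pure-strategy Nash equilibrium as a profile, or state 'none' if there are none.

PSNE = {(A,Q)}

(A,P): not NE [P1→C gives 8>4; P2→Q gives 10>7]
(A,Q): NE
(A,R): not NE [P1→C gives 9>3; P2→Q gives 10>8]
(A,S): not NE [P1→B gives 4>3; P2→Q gives 10>0]
(B,P): not NE [P2→Q gives 6>0]
(B,Q): not NE [P1→A gives 11>8]
(B,R): not NE [P1→C gives 9>2; P2→Q gives 6>0]
(B,S): not NE [P2→Q gives 6>1]
(C,P): not NE [P2→Q gives 8>1]
(C,Q): not NE [P1→A gives 11>2]
(C,R): not NE [P2→Q gives 8>6]
(C,S): not NE [P1→B gives 4>1; P2→Q gives 8>5]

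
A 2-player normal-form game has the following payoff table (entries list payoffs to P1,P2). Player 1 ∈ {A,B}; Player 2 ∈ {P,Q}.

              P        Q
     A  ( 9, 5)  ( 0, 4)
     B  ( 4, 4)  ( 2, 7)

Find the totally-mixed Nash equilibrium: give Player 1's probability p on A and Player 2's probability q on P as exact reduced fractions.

(p,q) = (3/4, 2/7)

P1 indiff ⇒ q·9+(1-q)·0 = q·4+(1-q)·2 ⇒ q(5) = (1-q)(2) ⇒ q = 2/7
P2 indiff ⇒ p·5+(1-p)·4 = p·4+(1-p)·7 ⇒ p(1) = (1-p)(3) ⇒ p = 3/4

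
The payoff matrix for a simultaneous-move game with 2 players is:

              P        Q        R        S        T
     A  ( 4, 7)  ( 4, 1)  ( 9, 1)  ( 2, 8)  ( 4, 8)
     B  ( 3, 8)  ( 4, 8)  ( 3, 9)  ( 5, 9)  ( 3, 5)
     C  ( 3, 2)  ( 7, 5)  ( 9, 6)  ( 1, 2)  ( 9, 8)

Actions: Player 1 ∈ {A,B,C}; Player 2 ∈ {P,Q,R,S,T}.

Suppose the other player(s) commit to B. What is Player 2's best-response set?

u_2(P vs B) = 8
u_2(Q vs B) = 8
u_2(R vs B) = 9
u_2(S vs B) = 9
u_2(T vs B) = 5
max payoff 9 at {R,S}

BR_2 = {R,S}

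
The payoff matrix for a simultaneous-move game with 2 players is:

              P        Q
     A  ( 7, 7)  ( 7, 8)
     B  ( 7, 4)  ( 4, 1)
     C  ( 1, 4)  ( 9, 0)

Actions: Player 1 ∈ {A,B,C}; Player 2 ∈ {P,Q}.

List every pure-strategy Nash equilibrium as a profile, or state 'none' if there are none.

(A,P): not NE [P2→Q gives 8>7]
(A,Q): not NE [P1→C gives 9>7]
(B,P): NE
(B,Q): not NE [P1→C gives 9>4; P2→P gives 4>1]
(C,P): not NE [P1→B gives 7>1]
(C,Q): not NE [P2→P gives 4>0]

Nash profiles: (B,P)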